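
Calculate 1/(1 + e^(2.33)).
0.08867

sigmoid(-2.33) = 1/(1 + e^(2.33)) = 1/(1 + 10.28) = 0.08867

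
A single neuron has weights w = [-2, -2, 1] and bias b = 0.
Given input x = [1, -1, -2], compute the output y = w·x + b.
y = -2

y = (-2)(1) + (-2)(-1) + (1)(-2) + 0 = -2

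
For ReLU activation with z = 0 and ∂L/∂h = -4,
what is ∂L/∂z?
∂L/∂z = 0

h = ReLU(0) = 0
At z = 0: ∂h/∂z = 0 (by convention)
∂L/∂z = ∂L/∂h · ∂h/∂z = -4 × 0 = 0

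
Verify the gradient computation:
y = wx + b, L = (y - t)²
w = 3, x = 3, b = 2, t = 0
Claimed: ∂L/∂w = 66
Correct

y = (3)(3) + 2 = 11
∂L/∂y = 2(y - t) = 2(11 - 0) = 22
∂y/∂w = x = 3
∂L/∂w = 22 × 3 = 66

Claimed value: 66
Correct: The correct gradient is 66.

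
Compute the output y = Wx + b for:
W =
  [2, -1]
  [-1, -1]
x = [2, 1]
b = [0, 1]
y = [3, -2]

Wx = [2×2 + -1×1, -1×2 + -1×1]
   = [3, -3]
y = Wx + b = [3 + 0, -3 + 1] = [3, -2]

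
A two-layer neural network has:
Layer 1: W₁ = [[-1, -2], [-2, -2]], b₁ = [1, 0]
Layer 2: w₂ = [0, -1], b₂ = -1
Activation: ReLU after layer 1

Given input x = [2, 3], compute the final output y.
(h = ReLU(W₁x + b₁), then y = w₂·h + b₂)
y = -1

Layer 1 pre-activation: z₁ = [-7, -10]
After ReLU: h = [0, 0]
Layer 2 output: y = 0×0 + -1×0 + -1 = -1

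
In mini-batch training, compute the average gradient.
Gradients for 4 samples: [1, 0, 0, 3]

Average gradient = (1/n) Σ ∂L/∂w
Average gradient = 1

Average = (1/4)(1 + 0 + 0 + 3) = 4/4 = 1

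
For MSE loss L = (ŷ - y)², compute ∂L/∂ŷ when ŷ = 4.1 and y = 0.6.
∂L/∂ŷ = 7.0

∂L/∂ŷ = 2(ŷ - y) = 2(4.1 - 0.6) = 2(3.5) = 7.0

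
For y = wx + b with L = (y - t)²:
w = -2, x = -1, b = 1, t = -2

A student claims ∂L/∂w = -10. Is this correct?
Correct

y = (-2)(-1) + 1 = 3
∂L/∂y = 2(y - t) = 2(3 - -2) = 10
∂y/∂w = x = -1
∂L/∂w = 10 × -1 = -10

Claimed value: -10
Correct: The correct gradient is -10.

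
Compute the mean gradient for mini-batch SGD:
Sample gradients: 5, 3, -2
Average gradient = 2

Average = (1/3)(5 + 3 + -2) = 6/3 = 2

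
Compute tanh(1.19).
0.8306

tanh(1.19) = (e^(1.19) - e^(-1.19))/(e^(1.19) + e^(-1.19)) = 0.8306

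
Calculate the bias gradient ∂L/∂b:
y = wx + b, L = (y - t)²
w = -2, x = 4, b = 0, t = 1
∂L/∂b = -18

y = wx + b = (-2)(4) + 0 = -8
∂L/∂y = 2(y - t) = 2(-8 - 1) = -18
∂y/∂b = 1
∂L/∂b = ∂L/∂y · ∂y/∂b = -18 × 1 = -18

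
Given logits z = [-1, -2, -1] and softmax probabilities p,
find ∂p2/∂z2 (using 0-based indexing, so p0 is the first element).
∂p2/∂z2 = 0.244

p = softmax(z) = [0.4223, 0.1554, 0.4223]
p2 = 0.4223

∂p2/∂z2 = p2(1 - p2) = 0.4223 × (1 - 0.4223) = 0.244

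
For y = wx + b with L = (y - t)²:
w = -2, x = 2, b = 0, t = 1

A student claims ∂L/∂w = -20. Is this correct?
Correct

y = (-2)(2) + 0 = -4
∂L/∂y = 2(y - t) = 2(-4 - 1) = -10
∂y/∂w = x = 2
∂L/∂w = -10 × 2 = -20

Claimed value: -20
Correct: The correct gradient is -20.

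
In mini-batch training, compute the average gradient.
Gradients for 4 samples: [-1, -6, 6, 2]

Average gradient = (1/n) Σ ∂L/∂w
Average gradient = 0.25

Average = (1/4)(-1 + -6 + 6 + 2) = 1/4 = 0.25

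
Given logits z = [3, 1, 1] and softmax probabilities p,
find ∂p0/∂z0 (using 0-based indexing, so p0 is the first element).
∂p0/∂z0 = 0.1676

p = softmax(z) = [0.787, 0.1065, 0.1065]
p0 = 0.787

∂p0/∂z0 = p0(1 - p0) = 0.787 × (1 - 0.787) = 0.1676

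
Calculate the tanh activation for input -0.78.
-0.6527

tanh(-0.78) = (e^(-0.78) - e^(0.78))/(e^(-0.78) + e^(0.78)) = -0.6527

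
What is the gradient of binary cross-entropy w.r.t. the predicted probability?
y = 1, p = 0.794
∂L/∂p = -1.259

∂L/∂p = -y/p + (1-y)/(1-p) = -1/0.794 + 0 = -1.259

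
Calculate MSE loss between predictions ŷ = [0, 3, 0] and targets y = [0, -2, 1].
MSE = 8.667

MSE = (1/3)((0-0)² + (3--2)² + (0-1)²) = (1/3)(0 + 25 + 1) = 8.667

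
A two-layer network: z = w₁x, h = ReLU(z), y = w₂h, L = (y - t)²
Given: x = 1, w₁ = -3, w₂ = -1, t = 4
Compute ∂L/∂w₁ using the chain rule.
∂L/∂w₁ = 0

Forward pass:
z = w₁x = -3×1 = -3
h = ReLU(-3) = 0
y = w₂h = -1×0 = 0

Backward pass:
∂L/∂y = 2(y - t) = 2(0 - 4) = -8
∂y/∂h = w₂ = -1
∂h/∂z = 0 (ReLU derivative)
∂z/∂w₁ = x = 1

∂L/∂w₁ = -8 × -1 × 0 × 1 = 0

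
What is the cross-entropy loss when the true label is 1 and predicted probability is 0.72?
L = 0.3285

L = -1·log(0.72) - 0·log(0.28) = -log(0.72) = 0.3285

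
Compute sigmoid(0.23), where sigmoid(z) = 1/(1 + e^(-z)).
0.5572

sigmoid(0.23) = 1/(1 + e^(-0.23)) = 1/(1 + 0.7945) = 0.5572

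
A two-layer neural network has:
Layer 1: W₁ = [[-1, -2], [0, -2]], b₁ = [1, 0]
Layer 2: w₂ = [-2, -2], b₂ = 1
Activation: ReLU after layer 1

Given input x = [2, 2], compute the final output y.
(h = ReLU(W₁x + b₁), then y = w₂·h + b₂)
y = 1

Layer 1 pre-activation: z₁ = [-5, -4]
After ReLU: h = [0, 0]
Layer 2 output: y = -2×0 + -2×0 + 1 = 1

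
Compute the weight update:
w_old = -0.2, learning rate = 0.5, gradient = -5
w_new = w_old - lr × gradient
w_new = 2.3

w_new = w - η·∂L/∂w = -0.2 - 0.5×(-5) = -0.2 - (-2.5) = 2.3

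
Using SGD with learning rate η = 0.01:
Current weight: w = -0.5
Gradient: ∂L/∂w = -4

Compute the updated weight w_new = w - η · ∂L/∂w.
w_new = -0.46

w_new = w - η·∂L/∂w = -0.5 - 0.01×(-4) = -0.5 - (-0.04) = -0.46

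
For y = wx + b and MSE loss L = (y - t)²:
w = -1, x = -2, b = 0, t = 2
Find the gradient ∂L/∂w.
∂L/∂w = 0

y = wx + b = (-1)(-2) + 0 = 2
∂L/∂y = 2(y - t) = 2(2 - 2) = 0
∂y/∂w = x = -2
∂L/∂w = ∂L/∂y · ∂y/∂w = 0 × -2 = 0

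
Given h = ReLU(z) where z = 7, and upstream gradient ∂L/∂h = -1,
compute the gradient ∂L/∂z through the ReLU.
∂L/∂z = -1

h = ReLU(7) = 7
Since z > 0: ∂h/∂z = 1
∂L/∂z = ∂L/∂h · ∂h/∂z = -1 × 1 = -1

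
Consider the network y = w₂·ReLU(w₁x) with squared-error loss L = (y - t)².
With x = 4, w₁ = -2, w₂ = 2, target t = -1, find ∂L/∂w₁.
∂L/∂w₁ = 0

Forward pass:
z = w₁x = -2×4 = -8
h = ReLU(-8) = 0
y = w₂h = 2×0 = 0

Backward pass:
∂L/∂y = 2(y - t) = 2(0 - -1) = 2
∂y/∂h = w₂ = 2
∂h/∂z = 0 (ReLU derivative)
∂z/∂w₁ = x = 4

∂L/∂w₁ = 2 × 2 × 0 × 4 = 0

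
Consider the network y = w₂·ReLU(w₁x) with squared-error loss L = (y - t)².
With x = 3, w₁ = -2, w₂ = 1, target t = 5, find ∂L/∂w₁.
∂L/∂w₁ = 0

Forward pass:
z = w₁x = -2×3 = -6
h = ReLU(-6) = 0
y = w₂h = 1×0 = 0

Backward pass:
∂L/∂y = 2(y - t) = 2(0 - 5) = -10
∂y/∂h = w₂ = 1
∂h/∂z = 0 (ReLU derivative)
∂z/∂w₁ = x = 3

∂L/∂w₁ = -10 × 1 × 0 × 3 = 0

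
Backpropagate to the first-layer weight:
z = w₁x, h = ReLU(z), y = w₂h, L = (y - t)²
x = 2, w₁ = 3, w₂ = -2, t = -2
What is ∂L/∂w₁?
∂L/∂w₁ = 80

Forward pass:
z = w₁x = 3×2 = 6
h = ReLU(6) = 6
y = w₂h = -2×6 = -12

Backward pass:
∂L/∂y = 2(y - t) = 2(-12 - -2) = -20
∂y/∂h = w₂ = -2
∂h/∂z = 1 (ReLU derivative)
∂z/∂w₁ = x = 2

∂L/∂w₁ = -20 × -2 × 1 × 2 = 80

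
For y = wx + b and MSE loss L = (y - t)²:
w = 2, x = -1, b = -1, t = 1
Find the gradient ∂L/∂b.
∂L/∂b = -8

y = wx + b = (2)(-1) + -1 = -3
∂L/∂y = 2(y - t) = 2(-3 - 1) = -8
∂y/∂b = 1
∂L/∂b = ∂L/∂y · ∂y/∂b = -8 × 1 = -8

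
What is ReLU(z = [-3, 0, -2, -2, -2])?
h = [0, 0, 0, 0, 0]

ReLU applied element-wise: max(0,-3)=0, max(0,0)=0, max(0,-2)=0, max(0,-2)=0, max(0,-2)=0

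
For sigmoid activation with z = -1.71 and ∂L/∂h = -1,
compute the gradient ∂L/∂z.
∂L/∂z = -0.1297

σ(-1.71) = 0.1532
σ'(-1.71) = σ(-1.71)(1 - σ(-1.71)) = 0.1532 × 0.8468 = 0.1297
∂L/∂z = ∂L/∂h · σ'(z) = -1 × 0.1297 = -0.1297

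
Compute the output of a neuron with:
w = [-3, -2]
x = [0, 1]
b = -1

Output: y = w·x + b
y = -3

y = (-3)(0) + (-2)(1) + -1 = -3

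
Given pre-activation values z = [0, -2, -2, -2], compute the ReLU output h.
h = [0, 0, 0, 0]

ReLU applied element-wise: max(0,0)=0, max(0,-2)=0, max(0,-2)=0, max(0,-2)=0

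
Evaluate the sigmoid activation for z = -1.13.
0.2442

sigmoid(-1.13) = 1/(1 + e^(1.13)) = 1/(1 + 3.096) = 0.2442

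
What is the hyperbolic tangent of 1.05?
0.7818

tanh(1.05) = (e^(1.05) - e^(-1.05))/(e^(1.05) + e^(-1.05)) = 0.7818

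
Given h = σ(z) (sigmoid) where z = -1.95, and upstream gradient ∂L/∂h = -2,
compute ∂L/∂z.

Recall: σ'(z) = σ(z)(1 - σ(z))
∂L/∂z = -0.2181

σ(-1.95) = 0.1246
σ'(-1.95) = σ(-1.95)(1 - σ(-1.95)) = 0.1246 × 0.8754 = 0.109
∂L/∂z = ∂L/∂h · σ'(z) = -2 × 0.109 = -0.2181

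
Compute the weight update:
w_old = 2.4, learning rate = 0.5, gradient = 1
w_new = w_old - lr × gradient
w_new = 1.9

w_new = w - η·∂L/∂w = 2.4 - 0.5×(1) = 2.4 - (0.5) = 1.9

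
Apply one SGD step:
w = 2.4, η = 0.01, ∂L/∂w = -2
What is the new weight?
w_new = 2.42

w_new = w - η·∂L/∂w = 2.4 - 0.01×(-2) = 2.4 - (-0.02) = 2.42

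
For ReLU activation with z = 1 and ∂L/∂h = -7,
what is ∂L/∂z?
∂L/∂z = -7

h = ReLU(1) = 1
Since z > 0: ∂h/∂z = 1
∂L/∂z = ∂L/∂h · ∂h/∂z = -7 × 1 = -7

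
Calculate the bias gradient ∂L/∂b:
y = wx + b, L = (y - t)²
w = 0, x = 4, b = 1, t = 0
∂L/∂b = 2

y = wx + b = (0)(4) + 1 = 1
∂L/∂y = 2(y - t) = 2(1 - 0) = 2
∂y/∂b = 1
∂L/∂b = ∂L/∂y · ∂y/∂b = 2 × 1 = 2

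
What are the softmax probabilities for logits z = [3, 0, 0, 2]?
p = [0.6815, 0.0339, 0.0339, 0.2507]

exp(z) = [20.09, 1, 1, 7.389]
Sum = 29.47
p = [0.6815, 0.0339, 0.0339, 0.2507]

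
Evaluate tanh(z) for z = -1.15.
-0.8178

tanh(-1.15) = (e^(-1.15) - e^(1.15))/(e^(-1.15) + e^(1.15)) = -0.8178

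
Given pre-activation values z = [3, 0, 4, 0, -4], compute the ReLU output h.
h = [3, 0, 4, 0, 0]

ReLU applied element-wise: max(0,3)=3, max(0,0)=0, max(0,4)=4, max(0,0)=0, max(0,-4)=0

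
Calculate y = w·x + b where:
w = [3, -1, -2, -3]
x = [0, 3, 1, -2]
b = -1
y = 0

y = (3)(0) + (-1)(3) + (-2)(1) + (-3)(-2) + -1 = 0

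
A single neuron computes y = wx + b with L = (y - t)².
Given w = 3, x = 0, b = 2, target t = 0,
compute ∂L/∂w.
∂L/∂w = 0

y = wx + b = (3)(0) + 2 = 2
∂L/∂y = 2(y - t) = 2(2 - 0) = 4
∂y/∂w = x = 0
∂L/∂w = ∂L/∂y · ∂y/∂w = 4 × 0 = 0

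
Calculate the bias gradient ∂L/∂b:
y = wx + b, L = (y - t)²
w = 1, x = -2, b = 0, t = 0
∂L/∂b = -4

y = wx + b = (1)(-2) + 0 = -2
∂L/∂y = 2(y - t) = 2(-2 - 0) = -4
∂y/∂b = 1
∂L/∂b = ∂L/∂y · ∂y/∂b = -4 × 1 = -4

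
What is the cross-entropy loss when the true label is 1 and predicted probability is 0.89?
L = 0.1165

L = -1·log(0.89) - 0·log(0.11) = -log(0.89) = 0.1165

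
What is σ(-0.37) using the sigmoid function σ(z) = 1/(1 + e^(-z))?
0.4085

sigmoid(-0.37) = 1/(1 + e^(0.37)) = 1/(1 + 1.448) = 0.4085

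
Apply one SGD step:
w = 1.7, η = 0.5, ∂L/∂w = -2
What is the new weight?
w_new = 2.7

w_new = w - η·∂L/∂w = 1.7 - 0.5×(-2) = 1.7 - (-1) = 2.7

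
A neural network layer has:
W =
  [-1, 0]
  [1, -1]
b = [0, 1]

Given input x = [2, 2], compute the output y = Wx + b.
y = [-2, 1]

Wx = [-1×2 + 0×2, 1×2 + -1×2]
   = [-2, 0]
y = Wx + b = [-2 + 0, 0 + 1] = [-2, 1]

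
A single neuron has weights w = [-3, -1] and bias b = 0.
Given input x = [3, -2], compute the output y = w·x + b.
y = -7

y = (-3)(3) + (-1)(-2) + 0 = -7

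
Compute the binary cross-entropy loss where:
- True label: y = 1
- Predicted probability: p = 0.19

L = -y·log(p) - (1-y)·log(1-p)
L = 1.661

L = -1·log(0.19) - 0·log(0.81) = -log(0.19) = 1.661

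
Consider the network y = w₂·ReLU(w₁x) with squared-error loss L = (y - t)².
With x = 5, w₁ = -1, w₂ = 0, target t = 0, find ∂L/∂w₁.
∂L/∂w₁ = 0

Forward pass:
z = w₁x = -1×5 = -5
h = ReLU(-5) = 0
y = w₂h = 0×0 = 0

Backward pass:
∂L/∂y = 2(y - t) = 2(0 - 0) = 0
∂y/∂h = w₂ = 0
∂h/∂z = 0 (ReLU derivative)
∂z/∂w₁ = x = 5

∂L/∂w₁ = 0 × 0 × 0 × 5 = 0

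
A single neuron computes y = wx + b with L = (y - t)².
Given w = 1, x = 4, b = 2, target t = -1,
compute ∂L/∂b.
∂L/∂b = 14

y = wx + b = (1)(4) + 2 = 6
∂L/∂y = 2(y - t) = 2(6 - -1) = 14
∂y/∂b = 1
∂L/∂b = ∂L/∂y · ∂y/∂b = 14 × 1 = 14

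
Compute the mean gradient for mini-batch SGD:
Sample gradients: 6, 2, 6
Average gradient = 4.667

Average = (1/3)(6 + 2 + 6) = 14/3 = 4.667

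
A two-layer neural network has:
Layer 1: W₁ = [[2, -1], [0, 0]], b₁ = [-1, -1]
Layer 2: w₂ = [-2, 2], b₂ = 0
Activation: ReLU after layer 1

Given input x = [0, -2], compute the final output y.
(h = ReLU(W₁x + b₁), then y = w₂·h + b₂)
y = -2

Layer 1 pre-activation: z₁ = [1, -1]
After ReLU: h = [1, 0]
Layer 2 output: y = -2×1 + 2×0 + 0 = -2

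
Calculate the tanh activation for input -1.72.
-0.9379

tanh(-1.72) = (e^(-1.72) - e^(1.72))/(e^(-1.72) + e^(1.72)) = -0.9379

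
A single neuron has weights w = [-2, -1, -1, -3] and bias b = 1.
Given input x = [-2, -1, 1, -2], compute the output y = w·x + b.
y = 11

y = (-2)(-2) + (-1)(-1) + (-1)(1) + (-3)(-2) + 1 = 11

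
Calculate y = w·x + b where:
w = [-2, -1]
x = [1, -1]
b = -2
y = -3

y = (-2)(1) + (-1)(-1) + -2 = -3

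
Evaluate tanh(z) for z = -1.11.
-0.8041

tanh(-1.11) = (e^(-1.11) - e^(1.11))/(e^(-1.11) + e^(1.11)) = -0.8041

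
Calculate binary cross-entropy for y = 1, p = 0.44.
L = 0.821

L = -1·log(0.44) - 0·log(0.56) = -log(0.44) = 0.821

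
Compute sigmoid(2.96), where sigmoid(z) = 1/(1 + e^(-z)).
0.9507

sigmoid(2.96) = 1/(1 + e^(-2.96)) = 1/(1 + 0.05182) = 0.9507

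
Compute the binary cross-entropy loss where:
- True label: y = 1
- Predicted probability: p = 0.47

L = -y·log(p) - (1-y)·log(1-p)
L = 0.755

L = -1·log(0.47) - 0·log(0.53) = -log(0.47) = 0.755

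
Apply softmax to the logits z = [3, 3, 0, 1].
p = [0.4576, 0.4576, 0.0228, 0.0619]

exp(z) = [20.09, 20.09, 1, 2.718]
Sum = 43.89
p = [0.4576, 0.4576, 0.0228, 0.0619]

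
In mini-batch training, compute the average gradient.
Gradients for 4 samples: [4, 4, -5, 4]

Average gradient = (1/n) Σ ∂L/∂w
Average gradient = 1.75

Average = (1/4)(4 + 4 + -5 + 4) = 7/4 = 1.75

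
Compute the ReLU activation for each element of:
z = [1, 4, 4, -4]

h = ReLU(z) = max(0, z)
h = [1, 4, 4, 0]

ReLU applied element-wise: max(0,1)=1, max(0,4)=4, max(0,4)=4, max(0,-4)=0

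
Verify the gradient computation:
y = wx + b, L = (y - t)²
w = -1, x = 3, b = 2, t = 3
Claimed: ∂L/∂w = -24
Correct

y = (-1)(3) + 2 = -1
∂L/∂y = 2(y - t) = 2(-1 - 3) = -8
∂y/∂w = x = 3
∂L/∂w = -8 × 3 = -24

Claimed value: -24
Correct: The correct gradient is -24.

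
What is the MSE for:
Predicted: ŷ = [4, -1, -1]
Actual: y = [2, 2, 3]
MSE = 9.667

MSE = (1/3)((4-2)² + (-1-2)² + (-1-3)²) = (1/3)(4 + 9 + 16) = 9.667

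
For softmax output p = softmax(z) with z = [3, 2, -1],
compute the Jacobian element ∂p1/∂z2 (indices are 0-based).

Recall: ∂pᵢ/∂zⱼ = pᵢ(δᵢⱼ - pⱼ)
∂p1/∂z2 = -0.003507

p = softmax(z) = [0.7214, 0.2654, 0.01321]
p1 = 0.2654, p2 = 0.01321

∂p1/∂z2 = -p1 × p2 = -0.2654 × 0.01321 = -0.003507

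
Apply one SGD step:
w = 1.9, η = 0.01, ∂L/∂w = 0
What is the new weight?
w_new = 1.9

w_new = w - η·∂L/∂w = 1.9 - 0.01×(0) = 1.9 - (0) = 1.9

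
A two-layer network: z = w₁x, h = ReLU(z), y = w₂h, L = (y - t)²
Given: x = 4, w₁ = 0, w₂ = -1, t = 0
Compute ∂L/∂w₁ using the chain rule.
∂L/∂w₁ = 0

Forward pass:
z = w₁x = 0×4 = 0
h = ReLU(0) = 0
y = w₂h = -1×0 = 0

Backward pass:
∂L/∂y = 2(y - t) = 2(0 - 0) = 0
∂y/∂h = w₂ = -1
∂h/∂z = 0 (ReLU derivative)
∂z/∂w₁ = x = 4

∂L/∂w₁ = 0 × -1 × 0 × 4 = 0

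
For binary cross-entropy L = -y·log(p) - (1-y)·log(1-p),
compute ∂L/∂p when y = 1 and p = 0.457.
∂L/∂p = -2.188

∂L/∂p = -y/p + (1-y)/(1-p) = -1/0.457 + 0 = -2.188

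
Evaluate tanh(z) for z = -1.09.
-0.7969

tanh(-1.09) = (e^(-1.09) - e^(1.09))/(e^(-1.09) + e^(1.09)) = -0.7969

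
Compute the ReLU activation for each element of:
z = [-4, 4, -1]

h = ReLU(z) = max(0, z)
h = [0, 4, 0]

ReLU applied element-wise: max(0,-4)=0, max(0,4)=4, max(0,-1)=0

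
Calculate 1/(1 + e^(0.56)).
0.3635

sigmoid(-0.56) = 1/(1 + e^(0.56)) = 1/(1 + 1.751) = 0.3635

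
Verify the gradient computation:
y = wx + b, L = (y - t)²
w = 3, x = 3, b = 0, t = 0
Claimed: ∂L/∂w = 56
Incorrect

y = (3)(3) + 0 = 9
∂L/∂y = 2(y - t) = 2(9 - 0) = 18
∂y/∂w = x = 3
∂L/∂w = 18 × 3 = 54

Claimed value: 56
Incorrect: The correct gradient is 54.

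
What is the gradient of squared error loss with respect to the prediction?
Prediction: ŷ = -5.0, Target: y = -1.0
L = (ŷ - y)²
∂L/∂ŷ = -8.0

∂L/∂ŷ = 2(ŷ - y) = 2(-5.0 - -1.0) = 2(-4.0) = -8.0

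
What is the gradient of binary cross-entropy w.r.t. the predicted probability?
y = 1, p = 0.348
∂L/∂p = -2.874

∂L/∂p = -y/p + (1-y)/(1-p) = -1/0.348 + 0 = -2.874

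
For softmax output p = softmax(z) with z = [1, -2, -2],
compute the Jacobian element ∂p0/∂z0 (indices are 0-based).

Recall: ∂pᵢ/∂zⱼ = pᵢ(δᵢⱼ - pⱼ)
∂p0/∂z0 = 0.08236

p = softmax(z) = [0.9094, 0.04528, 0.04528]
p0 = 0.9094

∂p0/∂z0 = p0(1 - p0) = 0.9094 × (1 - 0.9094) = 0.08236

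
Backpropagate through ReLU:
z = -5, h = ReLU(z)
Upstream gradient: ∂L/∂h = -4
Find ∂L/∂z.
∂L/∂z = 0

h = ReLU(-5) = 0
Since z < 0: ∂h/∂z = 0
∂L/∂z = ∂L/∂h · ∂h/∂z = -4 × 0 = 0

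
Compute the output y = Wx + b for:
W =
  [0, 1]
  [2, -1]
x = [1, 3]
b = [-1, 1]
y = [2, 0]

Wx = [0×1 + 1×3, 2×1 + -1×3]
   = [3, -1]
y = Wx + b = [3 + -1, -1 + 1] = [2, 0]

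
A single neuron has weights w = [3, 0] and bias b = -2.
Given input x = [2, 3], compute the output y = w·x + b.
y = 4

y = (3)(2) + (0)(3) + -2 = 4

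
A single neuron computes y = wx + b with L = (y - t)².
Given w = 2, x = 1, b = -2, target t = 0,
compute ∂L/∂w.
∂L/∂w = 0

y = wx + b = (2)(1) + -2 = 0
∂L/∂y = 2(y - t) = 2(0 - 0) = 0
∂y/∂w = x = 1
∂L/∂w = ∂L/∂y · ∂y/∂w = 0 × 1 = 0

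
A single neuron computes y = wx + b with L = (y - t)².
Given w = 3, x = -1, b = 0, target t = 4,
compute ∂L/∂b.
∂L/∂b = -14

y = wx + b = (3)(-1) + 0 = -3
∂L/∂y = 2(y - t) = 2(-3 - 4) = -14
∂y/∂b = 1
∂L/∂b = ∂L/∂y · ∂y/∂b = -14 × 1 = -14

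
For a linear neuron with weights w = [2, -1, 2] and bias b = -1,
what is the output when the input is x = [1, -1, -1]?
y = 0

y = (2)(1) + (-1)(-1) + (2)(-1) + -1 = 0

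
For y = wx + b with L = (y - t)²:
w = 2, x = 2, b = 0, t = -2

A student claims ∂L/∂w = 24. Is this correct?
Correct

y = (2)(2) + 0 = 4
∂L/∂y = 2(y - t) = 2(4 - -2) = 12
∂y/∂w = x = 2
∂L/∂w = 12 × 2 = 24

Claimed value: 24
Correct: The correct gradient is 24.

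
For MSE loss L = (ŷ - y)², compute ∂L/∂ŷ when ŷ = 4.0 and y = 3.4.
∂L/∂ŷ = 1.2

∂L/∂ŷ = 2(ŷ - y) = 2(4.0 - 3.4) = 2(0.6) = 1.2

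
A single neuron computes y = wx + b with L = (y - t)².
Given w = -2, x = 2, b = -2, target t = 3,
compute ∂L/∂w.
∂L/∂w = -36

y = wx + b = (-2)(2) + -2 = -6
∂L/∂y = 2(y - t) = 2(-6 - 3) = -18
∂y/∂w = x = 2
∂L/∂w = ∂L/∂y · ∂y/∂w = -18 × 2 = -36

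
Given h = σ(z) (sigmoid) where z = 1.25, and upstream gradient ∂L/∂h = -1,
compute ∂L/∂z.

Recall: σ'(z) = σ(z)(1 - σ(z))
∂L/∂z = -0.1731

σ(1.25) = 0.7773
σ'(1.25) = σ(1.25)(1 - σ(1.25)) = 0.7773 × 0.2227 = 0.1731
∂L/∂z = ∂L/∂h · σ'(z) = -1 × 0.1731 = -0.1731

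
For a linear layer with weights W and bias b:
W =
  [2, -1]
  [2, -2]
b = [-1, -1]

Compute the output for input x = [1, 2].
y = [-1, -3]

Wx = [2×1 + -1×2, 2×1 + -2×2]
   = [0, -2]
y = Wx + b = [0 + -1, -2 + -1] = [-1, -3]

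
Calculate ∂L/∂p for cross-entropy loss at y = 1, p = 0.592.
∂L/∂p = -1.689

∂L/∂p = -y/p + (1-y)/(1-p) = -1/0.592 + 0 = -1.689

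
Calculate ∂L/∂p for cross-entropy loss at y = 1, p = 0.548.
∂L/∂p = -1.825

∂L/∂p = -y/p + (1-y)/(1-p) = -1/0.548 + 0 = -1.825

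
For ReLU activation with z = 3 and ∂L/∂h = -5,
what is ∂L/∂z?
∂L/∂z = -5

h = ReLU(3) = 3
Since z > 0: ∂h/∂z = 1
∂L/∂z = ∂L/∂h · ∂h/∂z = -5 × 1 = -5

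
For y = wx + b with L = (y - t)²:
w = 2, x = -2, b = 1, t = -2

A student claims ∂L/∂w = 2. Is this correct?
Incorrect

y = (2)(-2) + 1 = -3
∂L/∂y = 2(y - t) = 2(-3 - -2) = -2
∂y/∂w = x = -2
∂L/∂w = -2 × -2 = 4

Claimed value: 2
Incorrect: The correct gradient is 4.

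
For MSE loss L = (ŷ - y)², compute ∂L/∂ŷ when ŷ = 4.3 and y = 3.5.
∂L/∂ŷ = 1.6

∂L/∂ŷ = 2(ŷ - y) = 2(4.3 - 3.5) = 2(0.8) = 1.6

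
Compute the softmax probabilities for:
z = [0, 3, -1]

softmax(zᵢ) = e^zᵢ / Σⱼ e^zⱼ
p = [0.0466, 0.9362, 0.0171]

exp(z) = [1, 20.09, 0.3679]
Sum = 21.45
p = [0.0466, 0.9362, 0.0171]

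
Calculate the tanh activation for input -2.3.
-0.9801

tanh(-2.3) = (e^(-2.3) - e^(2.3))/(e^(-2.3) + e^(2.3)) = -0.9801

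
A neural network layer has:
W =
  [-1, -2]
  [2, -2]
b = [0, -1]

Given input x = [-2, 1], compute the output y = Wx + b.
y = [0, -7]

Wx = [-1×-2 + -2×1, 2×-2 + -2×1]
   = [0, -6]
y = Wx + b = [0 + 0, -6 + -1] = [0, -7]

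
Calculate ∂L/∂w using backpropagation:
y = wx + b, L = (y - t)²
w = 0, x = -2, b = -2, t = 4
∂L/∂w = 24

y = wx + b = (0)(-2) + -2 = -2
∂L/∂y = 2(y - t) = 2(-2 - 4) = -12
∂y/∂w = x = -2
∂L/∂w = ∂L/∂y · ∂y/∂w = -12 × -2 = 24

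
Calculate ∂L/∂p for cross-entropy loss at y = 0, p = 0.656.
∂L/∂p = 2.907

∂L/∂p = -y/p + (1-y)/(1-p) = 0 + 1/0.344 = 2.907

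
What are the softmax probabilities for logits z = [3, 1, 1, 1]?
p = [0.7112, 0.0963, 0.0963, 0.0963]

exp(z) = [20.09, 2.718, 2.718, 2.718]
Sum = 28.24
p = [0.7112, 0.0963, 0.0963, 0.0963]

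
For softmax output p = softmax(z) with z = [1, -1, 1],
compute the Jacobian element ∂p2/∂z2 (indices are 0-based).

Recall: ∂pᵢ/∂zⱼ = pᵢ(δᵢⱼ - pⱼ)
∂p2/∂z2 = 0.249

p = softmax(z) = [0.4683, 0.06338, 0.4683]
p2 = 0.4683

∂p2/∂z2 = p2(1 - p2) = 0.4683 × (1 - 0.4683) = 0.249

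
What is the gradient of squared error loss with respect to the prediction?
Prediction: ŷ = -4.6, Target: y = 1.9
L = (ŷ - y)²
∂L/∂ŷ = -13.0

∂L/∂ŷ = 2(ŷ - y) = 2(-4.6 - 1.9) = 2(-6.5) = -13.0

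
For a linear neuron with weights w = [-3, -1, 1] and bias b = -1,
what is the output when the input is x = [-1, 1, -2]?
y = -1

y = (-3)(-1) + (-1)(1) + (1)(-2) + -1 = -1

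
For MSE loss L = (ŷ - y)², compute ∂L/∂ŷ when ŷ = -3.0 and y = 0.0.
∂L/∂ŷ = -6.0

∂L/∂ŷ = 2(ŷ - y) = 2(-3.0 - 0.0) = 2(-3.0) = -6.0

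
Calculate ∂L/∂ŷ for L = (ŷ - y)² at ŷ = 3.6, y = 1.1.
∂L/∂ŷ = 5.0

∂L/∂ŷ = 2(ŷ - y) = 2(3.6 - 1.1) = 2(2.5) = 5.0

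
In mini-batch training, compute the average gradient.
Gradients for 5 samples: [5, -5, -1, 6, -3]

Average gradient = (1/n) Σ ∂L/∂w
Average gradient = 0.4

Average = (1/5)(5 + -5 + -1 + 6 + -3) = 2/5 = 0.4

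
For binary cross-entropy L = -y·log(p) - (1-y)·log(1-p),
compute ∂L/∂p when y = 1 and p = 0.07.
∂L/∂p = -14.29

∂L/∂p = -y/p + (1-y)/(1-p) = -1/0.07 + 0 = -14.29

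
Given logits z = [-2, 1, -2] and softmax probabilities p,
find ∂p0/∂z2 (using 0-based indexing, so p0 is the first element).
∂p0/∂z2 = -0.00205

p = softmax(z) = [0.04528, 0.9094, 0.04528]
p0 = 0.04528, p2 = 0.04528

∂p0/∂z2 = -p0 × p2 = -0.04528 × 0.04528 = -0.00205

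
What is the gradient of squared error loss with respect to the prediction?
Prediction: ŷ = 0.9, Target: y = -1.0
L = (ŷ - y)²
∂L/∂ŷ = 3.8

∂L/∂ŷ = 2(ŷ - y) = 2(0.9 - -1.0) = 2(1.9) = 3.8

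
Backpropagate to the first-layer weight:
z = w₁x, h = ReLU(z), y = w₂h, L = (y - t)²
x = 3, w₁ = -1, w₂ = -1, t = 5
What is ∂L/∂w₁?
∂L/∂w₁ = 0

Forward pass:
z = w₁x = -1×3 = -3
h = ReLU(-3) = 0
y = w₂h = -1×0 = 0

Backward pass:
∂L/∂y = 2(y - t) = 2(0 - 5) = -10
∂y/∂h = w₂ = -1
∂h/∂z = 0 (ReLU derivative)
∂z/∂w₁ = x = 3

∂L/∂w₁ = -10 × -1 × 0 × 3 = 0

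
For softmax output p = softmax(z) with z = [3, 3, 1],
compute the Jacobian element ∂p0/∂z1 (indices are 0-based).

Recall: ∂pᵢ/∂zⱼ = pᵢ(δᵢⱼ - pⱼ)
∂p0/∂z1 = -0.2193

p = softmax(z) = [0.4683, 0.4683, 0.06338]
p0 = 0.4683, p1 = 0.4683

∂p0/∂z1 = -p0 × p1 = -0.4683 × 0.4683 = -0.2193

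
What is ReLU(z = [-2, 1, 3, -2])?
h = [0, 1, 3, 0]

ReLU applied element-wise: max(0,-2)=0, max(0,1)=1, max(0,3)=3, max(0,-2)=0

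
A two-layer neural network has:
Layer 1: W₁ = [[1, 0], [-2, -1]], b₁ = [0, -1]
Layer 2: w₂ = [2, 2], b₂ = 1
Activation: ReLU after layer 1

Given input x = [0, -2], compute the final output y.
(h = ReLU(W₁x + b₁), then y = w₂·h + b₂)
y = 3

Layer 1 pre-activation: z₁ = [0, 1]
After ReLU: h = [0, 1]
Layer 2 output: y = 2×0 + 2×1 + 1 = 3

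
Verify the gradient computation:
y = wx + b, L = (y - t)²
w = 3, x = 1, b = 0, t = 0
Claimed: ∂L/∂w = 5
Incorrect

y = (3)(1) + 0 = 3
∂L/∂y = 2(y - t) = 2(3 - 0) = 6
∂y/∂w = x = 1
∂L/∂w = 6 × 1 = 6

Claimed value: 5
Incorrect: The correct gradient is 6.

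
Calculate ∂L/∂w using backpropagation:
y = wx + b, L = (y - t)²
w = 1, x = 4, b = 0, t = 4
∂L/∂w = 0

y = wx + b = (1)(4) + 0 = 4
∂L/∂y = 2(y - t) = 2(4 - 4) = 0
∂y/∂w = x = 4
∂L/∂w = ∂L/∂y · ∂y/∂w = 0 × 4 = 0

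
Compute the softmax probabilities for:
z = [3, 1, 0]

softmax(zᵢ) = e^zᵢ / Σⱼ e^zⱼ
p = [0.8438, 0.1142, 0.042]

exp(z) = [20.09, 2.718, 1]
Sum = 23.8
p = [0.8438, 0.1142, 0.042]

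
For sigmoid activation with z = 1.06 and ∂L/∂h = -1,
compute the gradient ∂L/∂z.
∂L/∂z = -0.1911

σ(1.06) = 0.7427
σ'(1.06) = σ(1.06)(1 - σ(1.06)) = 0.7427 × 0.2573 = 0.1911
∂L/∂z = ∂L/∂h · σ'(z) = -1 × 0.1911 = -0.1911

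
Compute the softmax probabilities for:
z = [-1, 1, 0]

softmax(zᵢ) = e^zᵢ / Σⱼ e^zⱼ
p = [0.09, 0.6652, 0.2447]

exp(z) = [0.3679, 2.718, 1]
Sum = 4.086
p = [0.09, 0.6652, 0.2447]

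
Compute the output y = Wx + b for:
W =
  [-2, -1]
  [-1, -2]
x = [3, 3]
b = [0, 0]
y = [-9, -9]

Wx = [-2×3 + -1×3, -1×3 + -2×3]
   = [-9, -9]
y = Wx + b = [-9 + 0, -9 + 0] = [-9, -9]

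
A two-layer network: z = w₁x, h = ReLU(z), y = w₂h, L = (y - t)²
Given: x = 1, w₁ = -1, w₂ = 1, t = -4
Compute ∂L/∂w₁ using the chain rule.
∂L/∂w₁ = 0

Forward pass:
z = w₁x = -1×1 = -1
h = ReLU(-1) = 0
y = w₂h = 1×0 = 0

Backward pass:
∂L/∂y = 2(y - t) = 2(0 - -4) = 8
∂y/∂h = w₂ = 1
∂h/∂z = 0 (ReLU derivative)
∂z/∂w₁ = x = 1

∂L/∂w₁ = 8 × 1 × 0 × 1 = 0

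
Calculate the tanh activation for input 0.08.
0.07983

tanh(0.08) = (e^(0.08) - e^(-0.08))/(e^(0.08) + e^(-0.08)) = 0.07983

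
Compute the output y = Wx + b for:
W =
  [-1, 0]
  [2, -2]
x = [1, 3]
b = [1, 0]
y = [0, -4]

Wx = [-1×1 + 0×3, 2×1 + -2×3]
   = [-1, -4]
y = Wx + b = [-1 + 1, -4 + 0] = [0, -4]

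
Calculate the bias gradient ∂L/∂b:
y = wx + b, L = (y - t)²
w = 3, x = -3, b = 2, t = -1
∂L/∂b = -12

y = wx + b = (3)(-3) + 2 = -7
∂L/∂y = 2(y - t) = 2(-7 - -1) = -12
∂y/∂b = 1
∂L/∂b = ∂L/∂y · ∂y/∂b = -12 × 1 = -12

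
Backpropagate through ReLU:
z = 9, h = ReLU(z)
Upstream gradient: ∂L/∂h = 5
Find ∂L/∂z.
∂L/∂z = 5

h = ReLU(9) = 9
Since z > 0: ∂h/∂z = 1
∂L/∂z = ∂L/∂h · ∂h/∂z = 5 × 1 = 5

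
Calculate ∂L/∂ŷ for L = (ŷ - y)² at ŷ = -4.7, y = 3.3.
∂L/∂ŷ = -16.0

∂L/∂ŷ = 2(ŷ - y) = 2(-4.7 - 3.3) = 2(-8.0) = -16.0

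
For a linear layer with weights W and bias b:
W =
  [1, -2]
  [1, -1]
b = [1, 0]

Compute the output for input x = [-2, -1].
y = [1, -1]

Wx = [1×-2 + -2×-1, 1×-2 + -1×-1]
   = [0, -1]
y = Wx + b = [0 + 1, -1 + 0] = [1, -1]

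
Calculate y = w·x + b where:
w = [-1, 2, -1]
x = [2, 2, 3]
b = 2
y = 1

y = (-1)(2) + (2)(2) + (-1)(3) + 2 = 1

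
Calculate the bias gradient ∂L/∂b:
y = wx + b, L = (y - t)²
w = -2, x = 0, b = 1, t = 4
∂L/∂b = -6

y = wx + b = (-2)(0) + 1 = 1
∂L/∂y = 2(y - t) = 2(1 - 4) = -6
∂y/∂b = 1
∂L/∂b = ∂L/∂y · ∂y/∂b = -6 × 1 = -6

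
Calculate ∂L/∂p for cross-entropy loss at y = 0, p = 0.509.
∂L/∂p = 2.037

∂L/∂p = -y/p + (1-y)/(1-p) = 0 + 1/0.491 = 2.037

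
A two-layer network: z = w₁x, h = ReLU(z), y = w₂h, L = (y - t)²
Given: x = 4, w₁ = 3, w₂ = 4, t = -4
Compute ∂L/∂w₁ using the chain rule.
∂L/∂w₁ = 1664

Forward pass:
z = w₁x = 3×4 = 12
h = ReLU(12) = 12
y = w₂h = 4×12 = 48

Backward pass:
∂L/∂y = 2(y - t) = 2(48 - -4) = 104
∂y/∂h = w₂ = 4
∂h/∂z = 1 (ReLU derivative)
∂z/∂w₁ = x = 4

∂L/∂w₁ = 104 × 4 × 1 × 4 = 1664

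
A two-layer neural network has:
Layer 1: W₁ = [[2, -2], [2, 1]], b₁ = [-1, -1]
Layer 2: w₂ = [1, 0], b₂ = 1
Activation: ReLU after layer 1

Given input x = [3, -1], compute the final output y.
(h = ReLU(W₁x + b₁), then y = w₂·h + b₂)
y = 8

Layer 1 pre-activation: z₁ = [7, 4]
After ReLU: h = [7, 4]
Layer 2 output: y = 1×7 + 0×4 + 1 = 8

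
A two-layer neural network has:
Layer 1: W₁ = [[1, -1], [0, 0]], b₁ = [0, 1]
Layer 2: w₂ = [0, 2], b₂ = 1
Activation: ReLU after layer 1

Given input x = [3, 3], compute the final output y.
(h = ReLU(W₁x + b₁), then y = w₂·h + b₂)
y = 3

Layer 1 pre-activation: z₁ = [0, 1]
After ReLU: h = [0, 1]
Layer 2 output: y = 0×0 + 2×1 + 1 = 3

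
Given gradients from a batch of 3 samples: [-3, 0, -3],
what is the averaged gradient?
Average gradient = -2

Average = (1/3)(-3 + 0 + -3) = -6/3 = -2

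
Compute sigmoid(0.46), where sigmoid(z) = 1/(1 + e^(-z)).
0.613

sigmoid(0.46) = 1/(1 + e^(-0.46)) = 1/(1 + 0.6313) = 0.613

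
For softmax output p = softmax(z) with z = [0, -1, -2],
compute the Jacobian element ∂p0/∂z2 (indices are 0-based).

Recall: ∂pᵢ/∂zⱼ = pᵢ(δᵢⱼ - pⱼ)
∂p0/∂z2 = -0.05989

p = softmax(z) = [0.6652, 0.2447, 0.09003]
p0 = 0.6652, p2 = 0.09003

∂p0/∂z2 = -p0 × p2 = -0.6652 × 0.09003 = -0.05989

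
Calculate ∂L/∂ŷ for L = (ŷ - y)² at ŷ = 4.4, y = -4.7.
∂L/∂ŷ = 18.2

∂L/∂ŷ = 2(ŷ - y) = 2(4.4 - -4.7) = 2(9.1) = 18.2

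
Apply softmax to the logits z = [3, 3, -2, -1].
p = [0.4938, 0.4938, 0.0033, 0.009]

exp(z) = [20.09, 20.09, 0.1353, 0.3679]
Sum = 40.67
p = [0.4938, 0.4938, 0.0033, 0.009]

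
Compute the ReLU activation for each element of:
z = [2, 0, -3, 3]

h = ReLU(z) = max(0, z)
h = [2, 0, 0, 3]

ReLU applied element-wise: max(0,2)=2, max(0,0)=0, max(0,-3)=0, max(0,3)=3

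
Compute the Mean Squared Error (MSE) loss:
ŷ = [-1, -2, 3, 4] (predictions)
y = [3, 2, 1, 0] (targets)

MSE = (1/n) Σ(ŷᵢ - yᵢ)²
MSE = 13

MSE = (1/4)((-1-3)² + (-2-2)² + (3-1)² + (4-0)²) = (1/4)(16 + 16 + 4 + 16) = 13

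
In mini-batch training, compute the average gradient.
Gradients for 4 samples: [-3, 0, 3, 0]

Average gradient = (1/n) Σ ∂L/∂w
Average gradient = 0

Average = (1/4)(-3 + 0 + 3 + 0) = 0/4 = 0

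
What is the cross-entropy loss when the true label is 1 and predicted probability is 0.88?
L = 0.1278

L = -1·log(0.88) - 0·log(0.12) = -log(0.88) = 0.1278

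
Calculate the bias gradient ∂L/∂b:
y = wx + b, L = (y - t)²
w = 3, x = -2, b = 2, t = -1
∂L/∂b = -6

y = wx + b = (3)(-2) + 2 = -4
∂L/∂y = 2(y - t) = 2(-4 - -1) = -6
∂y/∂b = 1
∂L/∂b = ∂L/∂y · ∂y/∂b = -6 × 1 = -6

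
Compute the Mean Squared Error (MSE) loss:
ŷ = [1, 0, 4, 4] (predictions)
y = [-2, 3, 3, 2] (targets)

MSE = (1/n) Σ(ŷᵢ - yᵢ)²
MSE = 5.75

MSE = (1/4)((1--2)² + (0-3)² + (4-3)² + (4-2)²) = (1/4)(9 + 9 + 1 + 4) = 5.75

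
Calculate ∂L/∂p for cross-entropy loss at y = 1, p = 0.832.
∂L/∂p = -1.202

∂L/∂p = -y/p + (1-y)/(1-p) = -1/0.832 + 0 = -1.202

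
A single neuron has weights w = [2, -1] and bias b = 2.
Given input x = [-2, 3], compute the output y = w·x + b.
y = -5

y = (2)(-2) + (-1)(3) + 2 = -5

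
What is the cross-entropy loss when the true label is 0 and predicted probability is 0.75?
L = 1.386

L = -0·log(0.75) - 1·log(0.25) = -log(0.25) = 1.386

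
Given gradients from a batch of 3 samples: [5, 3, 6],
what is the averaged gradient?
Average gradient = 4.667

Average = (1/3)(5 + 3 + 6) = 14/3 = 4.667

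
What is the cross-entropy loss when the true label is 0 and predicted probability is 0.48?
L = 0.6539

L = -0·log(0.48) - 1·log(0.52) = -log(0.52) = 0.6539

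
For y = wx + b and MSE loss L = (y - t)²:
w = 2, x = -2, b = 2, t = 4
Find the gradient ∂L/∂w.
∂L/∂w = 24

y = wx + b = (2)(-2) + 2 = -2
∂L/∂y = 2(y - t) = 2(-2 - 4) = -12
∂y/∂w = x = -2
∂L/∂w = ∂L/∂y · ∂y/∂w = -12 × -2 = 24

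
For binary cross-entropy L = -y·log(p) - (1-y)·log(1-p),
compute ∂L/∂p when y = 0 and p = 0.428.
∂L/∂p = 1.748

∂L/∂p = -y/p + (1-y)/(1-p) = 0 + 1/0.572 = 1.748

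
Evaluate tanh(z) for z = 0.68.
0.5915

tanh(0.68) = (e^(0.68) - e^(-0.68))/(e^(0.68) + e^(-0.68)) = 0.5915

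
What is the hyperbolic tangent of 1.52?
0.9087

tanh(1.52) = (e^(1.52) - e^(-1.52))/(e^(1.52) + e^(-1.52)) = 0.9087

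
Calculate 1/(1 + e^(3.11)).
0.0427

sigmoid(-3.11) = 1/(1 + e^(3.11)) = 1/(1 + 22.42) = 0.0427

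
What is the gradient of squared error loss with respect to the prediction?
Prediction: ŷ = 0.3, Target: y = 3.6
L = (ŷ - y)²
∂L/∂ŷ = -6.6

∂L/∂ŷ = 2(ŷ - y) = 2(0.3 - 3.6) = 2(-3.3) = -6.6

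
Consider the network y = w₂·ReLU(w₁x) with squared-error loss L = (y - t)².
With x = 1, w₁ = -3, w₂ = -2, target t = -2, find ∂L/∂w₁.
∂L/∂w₁ = 0

Forward pass:
z = w₁x = -3×1 = -3
h = ReLU(-3) = 0
y = w₂h = -2×0 = 0

Backward pass:
∂L/∂y = 2(y - t) = 2(0 - -2) = 4
∂y/∂h = w₂ = -2
∂h/∂z = 0 (ReLU derivative)
∂z/∂w₁ = x = 1

∂L/∂w₁ = 4 × -2 × 0 × 1 = 0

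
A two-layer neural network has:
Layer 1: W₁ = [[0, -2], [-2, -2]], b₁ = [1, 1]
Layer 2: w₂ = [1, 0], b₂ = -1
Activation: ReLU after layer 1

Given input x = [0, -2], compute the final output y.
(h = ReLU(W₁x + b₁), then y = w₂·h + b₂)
y = 4

Layer 1 pre-activation: z₁ = [5, 5]
After ReLU: h = [5, 5]
Layer 2 output: y = 1×5 + 0×5 + -1 = 4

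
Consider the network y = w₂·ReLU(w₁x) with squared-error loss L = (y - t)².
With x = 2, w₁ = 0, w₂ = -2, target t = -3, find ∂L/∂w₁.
∂L/∂w₁ = 0

Forward pass:
z = w₁x = 0×2 = 0
h = ReLU(0) = 0
y = w₂h = -2×0 = 0

Backward pass:
∂L/∂y = 2(y - t) = 2(0 - -3) = 6
∂y/∂h = w₂ = -2
∂h/∂z = 0 (ReLU derivative)
∂z/∂w₁ = x = 2

∂L/∂w₁ = 6 × -2 × 0 × 2 = 0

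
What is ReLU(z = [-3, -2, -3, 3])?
h = [0, 0, 0, 3]

ReLU applied element-wise: max(0,-3)=0, max(0,-2)=0, max(0,-3)=0, max(0,3)=3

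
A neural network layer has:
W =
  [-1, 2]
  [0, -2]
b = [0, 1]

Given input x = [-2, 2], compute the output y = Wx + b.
y = [6, -3]

Wx = [-1×-2 + 2×2, 0×-2 + -2×2]
   = [6, -4]
y = Wx + b = [6 + 0, -4 + 1] = [6, -3]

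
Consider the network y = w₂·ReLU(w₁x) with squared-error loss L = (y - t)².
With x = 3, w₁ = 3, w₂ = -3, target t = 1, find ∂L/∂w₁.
∂L/∂w₁ = 504

Forward pass:
z = w₁x = 3×3 = 9
h = ReLU(9) = 9
y = w₂h = -3×9 = -27

Backward pass:
∂L/∂y = 2(y - t) = 2(-27 - 1) = -56
∂y/∂h = w₂ = -3
∂h/∂z = 1 (ReLU derivative)
∂z/∂w₁ = x = 3

∂L/∂w₁ = -56 × -3 × 1 × 3 = 504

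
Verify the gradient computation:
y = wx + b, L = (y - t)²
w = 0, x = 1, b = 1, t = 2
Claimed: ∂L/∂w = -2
Correct

y = (0)(1) + 1 = 1
∂L/∂y = 2(y - t) = 2(1 - 2) = -2
∂y/∂w = x = 1
∂L/∂w = -2 × 1 = -2

Claimed value: -2
Correct: The correct gradient is -2.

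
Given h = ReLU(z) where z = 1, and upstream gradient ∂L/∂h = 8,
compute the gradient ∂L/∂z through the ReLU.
∂L/∂z = 8

h = ReLU(1) = 1
Since z > 0: ∂h/∂z = 1
∂L/∂z = ∂L/∂h · ∂h/∂z = 8 × 1 = 8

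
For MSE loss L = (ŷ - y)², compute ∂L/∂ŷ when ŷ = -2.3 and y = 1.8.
∂L/∂ŷ = -8.2

∂L/∂ŷ = 2(ŷ - y) = 2(-2.3 - 1.8) = 2(-4.1) = -8.2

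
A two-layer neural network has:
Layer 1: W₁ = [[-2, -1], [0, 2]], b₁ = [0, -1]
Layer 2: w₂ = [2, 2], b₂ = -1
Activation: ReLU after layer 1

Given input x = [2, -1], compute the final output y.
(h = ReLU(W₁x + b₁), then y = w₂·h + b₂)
y = -1

Layer 1 pre-activation: z₁ = [-3, -3]
After ReLU: h = [0, 0]
Layer 2 output: y = 2×0 + 2×0 + -1 = -1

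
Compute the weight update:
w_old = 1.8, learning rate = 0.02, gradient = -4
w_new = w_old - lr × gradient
w_new = 1.88

w_new = w - η·∂L/∂w = 1.8 - 0.02×(-4) = 1.8 - (-0.08) = 1.88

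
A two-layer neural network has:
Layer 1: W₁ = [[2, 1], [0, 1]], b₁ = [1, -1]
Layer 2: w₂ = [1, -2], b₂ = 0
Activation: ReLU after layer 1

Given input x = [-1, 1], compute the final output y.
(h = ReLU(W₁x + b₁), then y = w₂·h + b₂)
y = 0

Layer 1 pre-activation: z₁ = [0, 0]
After ReLU: h = [0, 0]
Layer 2 output: y = 1×0 + -2×0 + 0 = 0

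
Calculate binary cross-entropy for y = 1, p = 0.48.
L = 0.734

L = -1·log(0.48) - 0·log(0.52) = -log(0.48) = 0.734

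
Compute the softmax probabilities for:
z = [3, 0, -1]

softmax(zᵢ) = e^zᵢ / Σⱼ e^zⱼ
p = [0.9362, 0.0466, 0.0171]

exp(z) = [20.09, 1, 0.3679]
Sum = 21.45
p = [0.9362, 0.0466, 0.0171]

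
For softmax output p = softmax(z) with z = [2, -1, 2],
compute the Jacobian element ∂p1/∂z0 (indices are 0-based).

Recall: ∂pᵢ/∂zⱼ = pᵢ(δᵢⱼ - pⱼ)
∂p1/∂z0 = -0.01185

p = softmax(z) = [0.4879, 0.02429, 0.4879]
p1 = 0.02429, p0 = 0.4879

∂p1/∂z0 = -p1 × p0 = -0.02429 × 0.4879 = -0.01185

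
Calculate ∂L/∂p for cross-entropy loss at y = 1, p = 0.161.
∂L/∂p = -6.211

∂L/∂p = -y/p + (1-y)/(1-p) = -1/0.161 + 0 = -6.211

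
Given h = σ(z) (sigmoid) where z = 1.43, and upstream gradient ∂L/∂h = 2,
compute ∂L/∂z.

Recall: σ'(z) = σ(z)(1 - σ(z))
∂L/∂z = 0.3116

σ(1.43) = 0.8069
σ'(1.43) = σ(1.43)(1 - σ(1.43)) = 0.8069 × 0.1931 = 0.1558
∂L/∂z = ∂L/∂h · σ'(z) = 2 × 0.1558 = 0.3116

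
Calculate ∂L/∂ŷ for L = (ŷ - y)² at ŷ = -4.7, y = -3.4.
∂L/∂ŷ = -2.6

∂L/∂ŷ = 2(ŷ - y) = 2(-4.7 - -3.4) = 2(-1.3) = -2.6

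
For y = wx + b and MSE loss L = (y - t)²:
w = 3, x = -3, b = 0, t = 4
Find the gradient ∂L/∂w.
∂L/∂w = 78

y = wx + b = (3)(-3) + 0 = -9
∂L/∂y = 2(y - t) = 2(-9 - 4) = -26
∂y/∂w = x = -3
∂L/∂w = ∂L/∂y · ∂y/∂w = -26 × -3 = 78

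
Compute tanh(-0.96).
-0.7443

tanh(-0.96) = (e^(-0.96) - e^(0.96))/(e^(-0.96) + e^(0.96)) = -0.7443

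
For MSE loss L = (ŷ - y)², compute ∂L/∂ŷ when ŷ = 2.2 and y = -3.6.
∂L/∂ŷ = 11.6

∂L/∂ŷ = 2(ŷ - y) = 2(2.2 - -3.6) = 2(5.8) = 11.6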